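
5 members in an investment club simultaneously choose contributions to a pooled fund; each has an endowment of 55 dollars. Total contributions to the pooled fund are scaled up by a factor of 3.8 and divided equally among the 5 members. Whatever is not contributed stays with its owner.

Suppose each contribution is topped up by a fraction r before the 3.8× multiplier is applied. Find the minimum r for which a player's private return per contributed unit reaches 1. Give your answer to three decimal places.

0.316

With matching at rate r, one contributed unit becomes (1 + r) in the pooled fund and returns 3.8 × (1 + r) / 5 to the contributor.
Setting this equal to 1: 1 + r = 5/3.8 = 1.3158.
So the minimum matching rate is r = 1.3158 − 1 = 0.316.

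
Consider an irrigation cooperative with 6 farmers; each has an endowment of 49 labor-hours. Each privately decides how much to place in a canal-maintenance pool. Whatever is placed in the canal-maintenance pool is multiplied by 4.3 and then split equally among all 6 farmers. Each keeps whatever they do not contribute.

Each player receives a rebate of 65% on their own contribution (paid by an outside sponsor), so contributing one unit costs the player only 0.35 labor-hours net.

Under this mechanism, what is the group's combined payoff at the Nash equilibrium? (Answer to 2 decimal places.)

The effective private return per unit is now (4.3/6) / 0.35 = 2.0476 > 1, so every player's dominant strategy flips to full contribution.
At the Nash equilibrium everyone contributes 49. Group total payoff = 6 × (49 × 0.65 + 4.3 × 49) = 1455.30.

1455.30 labor-hours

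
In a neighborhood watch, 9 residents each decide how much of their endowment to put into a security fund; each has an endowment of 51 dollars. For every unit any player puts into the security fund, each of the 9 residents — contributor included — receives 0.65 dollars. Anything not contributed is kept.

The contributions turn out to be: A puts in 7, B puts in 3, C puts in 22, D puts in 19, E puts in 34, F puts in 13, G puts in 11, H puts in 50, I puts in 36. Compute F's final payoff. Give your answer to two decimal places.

Total contributed: 7 + 3 + 22 + 19 + 34 + 13 + 11 + 50 + 36 = 195.
Each receives 0.65 × 195 = 126.75 from the security fund.
F keeps 51 − 13 = 38, so F's payoff is 38 + 126.75 = 164.75.

164.75 dollars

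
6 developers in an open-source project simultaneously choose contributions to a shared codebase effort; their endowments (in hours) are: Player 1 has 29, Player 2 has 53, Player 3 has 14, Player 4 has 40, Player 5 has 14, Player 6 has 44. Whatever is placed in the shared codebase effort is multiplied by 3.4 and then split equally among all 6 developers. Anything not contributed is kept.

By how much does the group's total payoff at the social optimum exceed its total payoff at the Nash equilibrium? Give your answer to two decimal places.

465.60 hours

The private return per contributed unit is 3.4/6 = 0.5667 < 1 for every player regardless of endowment, so the Nash equilibrium is zero contribution and the group total is Σ E_j = 29 + 53 + 14 + 40 + 14 + 44 = 194.
Each contributed unit returns 3.400 to the group, so the social optimum is full contribution by everyone: group total = 3.400 × 194 = 659.60.
Efficiency loss = (3.400 − 1) × 194 = 465.60.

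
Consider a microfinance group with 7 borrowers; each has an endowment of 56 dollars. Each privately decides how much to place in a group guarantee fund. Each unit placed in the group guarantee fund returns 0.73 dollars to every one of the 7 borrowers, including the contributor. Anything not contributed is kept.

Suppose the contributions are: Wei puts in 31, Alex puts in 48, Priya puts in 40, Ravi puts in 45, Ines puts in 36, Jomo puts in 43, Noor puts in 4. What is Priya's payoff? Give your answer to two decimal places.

Total contributed: 31 + 48 + 40 + 45 + 36 + 43 + 4 = 247.
Each receives 0.73 × 247 = 180.31 from the group guarantee fund.
Priya keeps 56 − 40 = 16, so Priya's payoff is 16 + 180.31 = 196.31.

196.31 dollars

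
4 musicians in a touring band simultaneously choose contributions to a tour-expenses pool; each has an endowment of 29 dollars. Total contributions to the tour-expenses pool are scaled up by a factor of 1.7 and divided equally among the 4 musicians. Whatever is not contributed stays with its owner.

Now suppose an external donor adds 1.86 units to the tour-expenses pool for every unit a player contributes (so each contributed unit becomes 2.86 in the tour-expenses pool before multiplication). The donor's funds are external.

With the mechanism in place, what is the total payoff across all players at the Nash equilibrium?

563.99 dollars

The effective private return per unit is now 1.7 × 2.86 / 4 = 1.2155 > 1, so every player's dominant strategy flips to full contribution.
So the Nash equilibrium is full contribution by all 4; the group earns 1.7 × 2.86 × 116 = 563.99.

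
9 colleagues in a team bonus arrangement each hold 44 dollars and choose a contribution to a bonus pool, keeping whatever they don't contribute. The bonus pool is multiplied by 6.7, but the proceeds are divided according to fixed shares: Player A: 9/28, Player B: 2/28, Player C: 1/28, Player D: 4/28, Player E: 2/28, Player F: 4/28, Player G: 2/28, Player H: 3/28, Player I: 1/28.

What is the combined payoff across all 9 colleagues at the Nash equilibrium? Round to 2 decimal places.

646.80 dollars

A player with share s gets back 6.7·s per unit contributed, so full contribution is dominant for anyone with s > 1/6.7 = 0.1493 and zero contribution is dominant for anyone below.
Player A alone (share 9/28) is above the threshold, contributing 44; the remaining 8 contribute 0. Total contributed: 44.
The bonus pool pays out 6.7 × 44 = 294.80 in total (split across the unequal shares, but the aggregate is all that matters for the group sum).
The 8 free-riders keep 44 each, adding 352. Group total = 352 + 294.80 = 646.80.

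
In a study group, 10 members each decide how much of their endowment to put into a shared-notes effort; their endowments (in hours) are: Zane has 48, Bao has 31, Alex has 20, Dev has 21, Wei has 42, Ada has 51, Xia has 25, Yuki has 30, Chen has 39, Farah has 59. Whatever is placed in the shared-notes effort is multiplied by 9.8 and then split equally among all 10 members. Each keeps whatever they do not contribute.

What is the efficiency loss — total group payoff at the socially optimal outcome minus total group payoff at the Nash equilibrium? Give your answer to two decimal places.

3220.80 hours

The private return per contributed unit is 9.8/10 = 0.9800 < 1 for every player regardless of endowment, so the Nash equilibrium is zero contribution and the group total is Σ E_j = 48 + 31 + 20 + 21 + 42 + 51 + 25 + 30 + 39 + 59 = 366.
Each contributed unit returns 9.800 to the group, so the social optimum is full contribution by everyone: group total = 9.800 × 366 = 3586.80.
Efficiency loss = (9.800 − 1) × 366 = 3220.80.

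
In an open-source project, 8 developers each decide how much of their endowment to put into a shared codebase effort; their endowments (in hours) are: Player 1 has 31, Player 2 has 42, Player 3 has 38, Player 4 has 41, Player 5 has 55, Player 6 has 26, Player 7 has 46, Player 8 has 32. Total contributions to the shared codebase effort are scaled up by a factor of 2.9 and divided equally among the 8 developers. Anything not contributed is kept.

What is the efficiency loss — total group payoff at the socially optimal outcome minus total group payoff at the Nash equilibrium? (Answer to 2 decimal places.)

The private return per contributed unit is 2.9/8 = 0.3625 < 1 for every player regardless of endowment, so the Nash equilibrium is zero contribution and the group total is Σ E_j = 31 + 42 + 38 + 41 + 55 + 26 + 46 + 32 = 311.
Each contributed unit returns 2.900 to the group, so the social optimum is full contribution by everyone: group total = 2.900 × 311 = 901.90.
Efficiency loss = (2.900 − 1) × 311 = 590.90.

590.90 hours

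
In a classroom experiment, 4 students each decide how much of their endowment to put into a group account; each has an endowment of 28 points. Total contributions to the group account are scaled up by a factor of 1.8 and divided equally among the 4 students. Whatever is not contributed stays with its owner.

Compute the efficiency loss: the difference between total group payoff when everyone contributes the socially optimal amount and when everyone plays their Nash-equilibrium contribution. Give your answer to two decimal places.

Each contributed unit returns 1.8/4 = 0.4500 to its contributor — below 1 — so contributing 0 is dominant for every player. At the Nash equilibrium everyone keeps their 28, and the group total is 4 × 28 = 112.
Each contributed unit returns 1.800 to the group as a whole (0.4500 to each of 4 players), which exceeds 1, so the social optimum is full contribution: group total = 1.800 × 112 = 201.60.
Efficiency loss = 201.60 − 112 = 89.60.

89.60 points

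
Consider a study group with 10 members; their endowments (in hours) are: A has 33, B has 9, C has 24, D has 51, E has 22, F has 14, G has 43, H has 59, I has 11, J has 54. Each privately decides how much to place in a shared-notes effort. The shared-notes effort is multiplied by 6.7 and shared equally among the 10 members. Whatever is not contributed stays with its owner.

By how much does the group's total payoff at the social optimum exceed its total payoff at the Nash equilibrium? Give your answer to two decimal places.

The private return per contributed unit is 6.7/10 = 0.6700 < 1 for every player regardless of endowment, so the Nash equilibrium is zero contribution and the group total is Σ E_j = 33 + 9 + 24 + 51 + 22 + 14 + 43 + 59 + 11 + 54 = 320.
Each contributed unit returns 6.700 to the group, so the social optimum is full contribution by everyone: group total = 6.700 × 320 = 2144.00.
Efficiency loss = (6.700 − 1) × 320 = 1824.00.

1824.00 hours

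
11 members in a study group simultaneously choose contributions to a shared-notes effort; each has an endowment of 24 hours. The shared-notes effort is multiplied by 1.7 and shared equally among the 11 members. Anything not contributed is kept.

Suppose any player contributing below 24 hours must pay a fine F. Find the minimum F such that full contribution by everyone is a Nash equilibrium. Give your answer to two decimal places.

20.29 hours

Given the others contribute fully, the best deviation is to contribute 0 (any partial contribution still incurs the fine and gives up units whose private return 0.1545 is below 1).
Deviating from 24 to 0 saves 24 hours but forfeits the deviator's share of the drop in the shared-notes effort: 1.7/11 × 24 = 3.71.
So the deviation gain is 24 − 3.71 = 20.29, and the fine must be at least 20.29 hours to wipe it out.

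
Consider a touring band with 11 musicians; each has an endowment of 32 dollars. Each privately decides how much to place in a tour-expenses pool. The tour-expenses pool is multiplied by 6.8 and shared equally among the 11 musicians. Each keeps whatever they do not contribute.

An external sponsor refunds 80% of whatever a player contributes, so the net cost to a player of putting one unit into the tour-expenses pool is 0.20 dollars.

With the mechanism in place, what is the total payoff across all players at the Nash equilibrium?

The effective private return per unit is now (6.8/11) / 0.20 = 3.0909 > 1, so every player's dominant strategy flips to full contribution.
So the Nash equilibrium is full contribution by all 11; the group earns 11 × (32 × 0.80 + 6.8 × 32) = 2675.20.

2675.20 dollars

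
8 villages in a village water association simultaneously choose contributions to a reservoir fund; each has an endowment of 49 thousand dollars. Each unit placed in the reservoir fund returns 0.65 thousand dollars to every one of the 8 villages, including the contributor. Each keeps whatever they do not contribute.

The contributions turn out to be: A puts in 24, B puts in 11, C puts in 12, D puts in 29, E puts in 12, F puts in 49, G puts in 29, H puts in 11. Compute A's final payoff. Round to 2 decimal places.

140.05 thousand dollars

Total contributed: 24 + 11 + 12 + 29 + 12 + 49 + 29 + 11 = 177.
Each receives 0.65 × 177 = 115.05 from the reservoir fund.
A keeps 49 − 24 = 25, so A's payoff is 25 + 115.05 = 140.05.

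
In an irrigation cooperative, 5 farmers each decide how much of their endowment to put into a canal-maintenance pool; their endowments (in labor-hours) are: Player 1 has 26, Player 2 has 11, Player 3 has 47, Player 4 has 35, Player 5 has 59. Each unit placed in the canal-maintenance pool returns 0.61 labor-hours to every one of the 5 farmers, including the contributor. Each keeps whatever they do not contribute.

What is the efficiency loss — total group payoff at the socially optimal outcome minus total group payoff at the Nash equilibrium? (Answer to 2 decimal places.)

364.90 labor-hours

The private return per contributed unit is 0.61 < 1 for everyone, so the Nash equilibrium is zero contribution and the group total is Σ E_j = 26 + 11 + 47 + 35 + 59 = 178.
Each contributed unit returns 3.050 to the group, so the social optimum is full contribution by everyone: group total = 3.050 × 178 = 542.90.
Efficiency loss = (3.050 − 1) × 178 = 364.90.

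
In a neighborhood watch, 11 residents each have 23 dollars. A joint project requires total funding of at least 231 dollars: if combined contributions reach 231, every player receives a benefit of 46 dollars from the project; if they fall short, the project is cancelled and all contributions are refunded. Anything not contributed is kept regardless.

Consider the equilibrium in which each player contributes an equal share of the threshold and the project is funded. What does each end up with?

48 dollars

Equal share of the threshold: 231/11 = 21.
At this profile no one gains by cutting their contribution: any cut drops the total below 231, the project is cancelled, contributions are refunded, and the deviator ends with 23, which is less than 23 − 21 + 46 = 48. Contributing more than 21 just wastes the excess. So contributing exactly 21 is a best response.
Each player's payoff: 23 − 21 + 46 = 48.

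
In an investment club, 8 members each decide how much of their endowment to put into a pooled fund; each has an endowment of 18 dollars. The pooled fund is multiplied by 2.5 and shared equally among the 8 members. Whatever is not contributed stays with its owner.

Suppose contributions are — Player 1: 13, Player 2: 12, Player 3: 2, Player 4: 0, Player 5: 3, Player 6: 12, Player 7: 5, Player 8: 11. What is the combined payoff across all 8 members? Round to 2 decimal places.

231.00 dollars

Total contributed: 13 + 12 + 2 + 0 + 3 + 12 + 5 + 11 = 58; total kept: 8 × 18 − 58 = 86.
The pooled fund pays out 2.5 × 58 = 145.00 in aggregate.
Group total = 86 + 145.00 = 231.00.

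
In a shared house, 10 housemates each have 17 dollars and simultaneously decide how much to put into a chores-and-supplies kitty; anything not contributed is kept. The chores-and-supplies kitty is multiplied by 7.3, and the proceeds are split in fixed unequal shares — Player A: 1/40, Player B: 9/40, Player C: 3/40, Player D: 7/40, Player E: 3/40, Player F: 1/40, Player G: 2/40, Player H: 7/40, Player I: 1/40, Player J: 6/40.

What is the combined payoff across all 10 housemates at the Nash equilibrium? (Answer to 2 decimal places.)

A player with share s gets back 7.3·s per unit contributed, so full contribution is dominant for anyone with s > 1/7.3 = 0.1370 and zero contribution is dominant for anyone below.
The shares above 0.1370 belong to Player B, Player D, Player H and Player J, contributing 17 each; the remaining 6 contribute 0. Total contributed: 68.
The chores-and-supplies kitty pays out 7.3 × 68 = 496.40 in total (split across the unequal shares, but the aggregate is all that matters for the group sum).
The 6 free-riders keep 17 each, adding 102. Group total = 102 + 496.40 = 598.40.

598.40 dollars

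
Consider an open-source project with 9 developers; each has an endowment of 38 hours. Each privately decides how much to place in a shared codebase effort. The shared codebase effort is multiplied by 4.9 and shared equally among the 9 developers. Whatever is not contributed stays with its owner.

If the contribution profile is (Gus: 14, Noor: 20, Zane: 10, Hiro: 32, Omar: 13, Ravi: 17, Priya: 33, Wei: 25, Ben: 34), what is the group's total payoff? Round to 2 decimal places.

1114.20 hours

Total contributed: 14 + 20 + 10 + 32 + 13 + 17 + 33 + 25 + 34 = 198; total kept: 9 × 38 − 198 = 144.
The shared codebase effort pays out 4.9 × 198 = 970.20 in aggregate.
Group total = 144 + 970.20 = 1114.20.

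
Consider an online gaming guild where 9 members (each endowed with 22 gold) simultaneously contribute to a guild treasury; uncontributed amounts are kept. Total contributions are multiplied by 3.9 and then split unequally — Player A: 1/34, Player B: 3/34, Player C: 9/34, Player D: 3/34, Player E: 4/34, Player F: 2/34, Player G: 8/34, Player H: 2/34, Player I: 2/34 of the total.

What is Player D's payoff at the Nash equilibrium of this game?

29.57 gold

Player j's private return per contributed unit is 3.9 × (j's share). Contributing is weakly dominant for j when that share is at least 1/3.9 = 0.2564, and contributing 0 is dominant otherwise.
Player C alone (share 9/34) is above the threshold, contributing 22; the remaining 8 contribute 0. Total contributed: 22.
Player D keeps 22 and receives 3.9 × 22 × 3/34 = 7.57 from the guild treasury, for a payoff of 29.57.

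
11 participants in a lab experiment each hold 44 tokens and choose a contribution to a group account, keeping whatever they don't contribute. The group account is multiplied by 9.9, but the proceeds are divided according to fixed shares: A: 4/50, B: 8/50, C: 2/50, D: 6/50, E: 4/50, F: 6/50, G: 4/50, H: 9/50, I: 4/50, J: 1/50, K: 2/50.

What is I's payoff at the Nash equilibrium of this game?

Player j's private return per contributed unit is 9.9 × (j's share). Contributing is weakly dominant for j when that share is at least 1/9.9 = 0.1010, and contributing 0 is dominant otherwise.
The shares above 0.1010 belong to B, D, F and H, contributing 44 each; the remaining 7 contribute 0. Total contributed: 176.
I keeps 44 and receives 9.9 × 176 × 4/50 = 139.39 from the group account, for a payoff of 183.39.

183.39 tokens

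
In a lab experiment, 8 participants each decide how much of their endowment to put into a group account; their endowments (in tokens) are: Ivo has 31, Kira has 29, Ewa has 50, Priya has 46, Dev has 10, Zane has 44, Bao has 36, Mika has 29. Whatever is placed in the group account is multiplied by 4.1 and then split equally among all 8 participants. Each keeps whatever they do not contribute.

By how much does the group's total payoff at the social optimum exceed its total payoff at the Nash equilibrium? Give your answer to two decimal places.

The private return per contributed unit is 4.1/8 = 0.5125 < 1 for every player regardless of endowment, so the Nash equilibrium is zero contribution and the group total is Σ E_j = 31 + 29 + 50 + 46 + 10 + 44 + 36 + 29 = 275.
Each contributed unit returns 4.100 to the group, so the social optimum is full contribution by everyone: group total = 4.100 × 275 = 1127.50.
Efficiency loss = (4.100 − 1) × 275 = 852.50.

852.50 tokens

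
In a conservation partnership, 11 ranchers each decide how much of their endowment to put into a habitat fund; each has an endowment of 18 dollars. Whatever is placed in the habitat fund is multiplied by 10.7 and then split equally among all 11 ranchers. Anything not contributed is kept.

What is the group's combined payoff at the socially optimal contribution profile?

Each contributed unit returns 10.700 to the group as a whole (0.9727 to each of 11 players), which exceeds 1, so the social optimum is full contribution: group total = 10.700 × 198 = 2118.60.

2118.60 dollars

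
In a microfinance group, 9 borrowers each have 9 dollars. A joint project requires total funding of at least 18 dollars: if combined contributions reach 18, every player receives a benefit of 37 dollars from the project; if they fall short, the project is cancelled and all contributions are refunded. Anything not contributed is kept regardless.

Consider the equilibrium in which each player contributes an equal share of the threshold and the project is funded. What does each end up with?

Equal share of the threshold: 18/9 = 2.
At this profile no one gains by cutting their contribution: any cut drops the total below 18, the project is cancelled, contributions are refunded, and the deviator ends with 9, which is less than 9 − 2 + 37 = 44. Contributing more than 2 just wastes the excess. So contributing exactly 2 is a best response.
Each player's payoff: 9 − 2 + 37 = 44.

44 dollars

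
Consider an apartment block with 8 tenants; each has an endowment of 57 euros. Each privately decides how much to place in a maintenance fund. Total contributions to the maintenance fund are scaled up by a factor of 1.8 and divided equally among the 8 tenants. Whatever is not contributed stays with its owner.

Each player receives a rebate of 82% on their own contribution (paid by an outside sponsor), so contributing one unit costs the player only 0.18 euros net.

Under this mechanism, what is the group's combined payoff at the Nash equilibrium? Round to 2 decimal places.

1194.72 euros

Under the mechanism each unit contributed yields (1.8/8) / 0.18 = 1.2500 back to its contributor per unit of net cost, which exceeds 1, making full contribution the dominant choice for everyone.
So the Nash equilibrium is full contribution by all 8; the group earns 8 × (57 × 0.82 + 1.8 × 57) = 1194.72.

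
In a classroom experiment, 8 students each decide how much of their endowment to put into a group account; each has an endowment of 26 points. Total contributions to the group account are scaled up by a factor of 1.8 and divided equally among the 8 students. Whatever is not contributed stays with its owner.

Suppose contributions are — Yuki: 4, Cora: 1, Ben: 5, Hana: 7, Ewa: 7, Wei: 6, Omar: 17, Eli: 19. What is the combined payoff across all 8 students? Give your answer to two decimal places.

Total contributed: 4 + 1 + 5 + 7 + 7 + 6 + 17 + 19 = 66; total kept: 8 × 26 − 66 = 142.
The group account pays out 1.8 × 66 = 118.80 in aggregate.
Group total = 142 + 118.80 = 260.80.

260.80 points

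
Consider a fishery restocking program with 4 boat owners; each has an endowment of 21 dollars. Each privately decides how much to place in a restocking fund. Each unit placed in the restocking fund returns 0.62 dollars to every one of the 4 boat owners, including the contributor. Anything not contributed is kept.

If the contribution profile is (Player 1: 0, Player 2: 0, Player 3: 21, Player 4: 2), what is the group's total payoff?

Total contributed: 0 + 0 + 21 + 2 = 23; total kept: 4 × 21 − 23 = 61.
The restocking fund pays out 0.62 × 4 × 23 = 57.04 in aggregate.
Group total = 61 + 57.04 = 118.04.

118.04 dollars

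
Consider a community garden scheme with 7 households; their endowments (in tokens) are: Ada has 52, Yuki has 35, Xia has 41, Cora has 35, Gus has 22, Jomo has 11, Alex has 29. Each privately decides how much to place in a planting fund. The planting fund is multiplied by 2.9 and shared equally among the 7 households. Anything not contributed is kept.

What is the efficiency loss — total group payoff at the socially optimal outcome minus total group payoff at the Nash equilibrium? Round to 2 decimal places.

The private return per contributed unit is 2.9/7 = 0.4143 < 1 for every player regardless of endowment, so the Nash equilibrium is zero contribution and the group total is Σ E_j = 52 + 35 + 41 + 35 + 22 + 11 + 29 = 225.
Each contributed unit returns 2.900 to the group, so the social optimum is full contribution by everyone: group total = 2.900 × 225 = 652.50.
Efficiency loss = (2.900 − 1) × 225 = 427.50.

427.50 tokens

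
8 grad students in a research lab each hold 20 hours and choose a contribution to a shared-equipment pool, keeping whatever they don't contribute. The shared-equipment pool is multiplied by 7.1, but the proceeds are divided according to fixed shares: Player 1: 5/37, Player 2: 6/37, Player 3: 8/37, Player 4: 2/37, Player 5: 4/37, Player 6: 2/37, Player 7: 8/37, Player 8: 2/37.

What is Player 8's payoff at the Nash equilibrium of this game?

A player with share s gets back 7.1·s per unit contributed, so full contribution is dominant for anyone with s > 1/7.1 = 0.1408 and zero contribution is dominant for anyone below.
Player 2, Player 3 and Player 7 are above the threshold, contributing 20 each; the remaining 5 contribute 0. Total contributed: 60.
Player 8 keeps 20 and receives 7.1 × 60 × 2/37 = 23.03 from the shared-equipment pool, for a payoff of 43.03.

43.03 hours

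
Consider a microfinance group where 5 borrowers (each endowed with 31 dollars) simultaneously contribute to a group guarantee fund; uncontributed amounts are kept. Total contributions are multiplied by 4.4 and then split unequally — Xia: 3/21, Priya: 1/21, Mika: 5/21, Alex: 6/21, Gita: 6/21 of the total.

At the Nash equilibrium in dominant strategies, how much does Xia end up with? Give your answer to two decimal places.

89.46 dollars

Player j's private return per contributed unit is 4.4 × (j's share). Contributing is weakly dominant for j when that share is at least 1/4.4 = 0.2273, and contributing 0 is dominant otherwise.
Mika, Alex and Gita are above the threshold, contributing 31 each; the remaining 2 contribute 0. Total contributed: 93.
Xia keeps 31 and receives 4.4 × 93 × 3/21 = 58.46 from the group guarantee fund, for a payoff of 89.46.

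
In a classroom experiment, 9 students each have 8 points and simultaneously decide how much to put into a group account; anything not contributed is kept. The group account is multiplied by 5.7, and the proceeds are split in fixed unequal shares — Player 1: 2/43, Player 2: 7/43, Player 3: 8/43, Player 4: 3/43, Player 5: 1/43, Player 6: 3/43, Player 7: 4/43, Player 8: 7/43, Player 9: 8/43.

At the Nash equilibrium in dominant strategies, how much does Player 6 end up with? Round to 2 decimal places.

14.36 points

For player j, contributing a unit is worthwhile iff 5.7 × (j's share) ≥ 1, i.e. iff j's share is at least 0.1754.
Player 3 and Player 9 are above the threshold, contributing 8 each; the remaining 7 contribute 0. Total contributed: 16.
Player 6 keeps 8 and receives 5.7 × 16 × 3/43 = 6.36 from the group account, for a payoff of 14.36.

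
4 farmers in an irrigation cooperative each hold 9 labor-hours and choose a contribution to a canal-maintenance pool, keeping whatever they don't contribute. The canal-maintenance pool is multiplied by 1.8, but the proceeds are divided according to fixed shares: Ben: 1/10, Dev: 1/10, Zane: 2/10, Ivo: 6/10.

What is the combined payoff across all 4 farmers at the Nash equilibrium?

Player j's private return per contributed unit is 1.8 × (j's share). Contributing is weakly dominant for j when that share is at least 1/1.8 = 0.5556, and contributing 0 is dominant otherwise.
Only Ivo (6/10) clears that bar, contributing 9; the remaining 3 contribute 0. Total contributed: 9.
The canal-maintenance pool pays out 1.8 × 9 = 16.20 in total (split across the unequal shares, but the aggregate is all that matters for the group sum).
The 3 free-riders keep 9 each, adding 27. Group total = 27 + 16.20 = 43.20.

43.20 labor-hours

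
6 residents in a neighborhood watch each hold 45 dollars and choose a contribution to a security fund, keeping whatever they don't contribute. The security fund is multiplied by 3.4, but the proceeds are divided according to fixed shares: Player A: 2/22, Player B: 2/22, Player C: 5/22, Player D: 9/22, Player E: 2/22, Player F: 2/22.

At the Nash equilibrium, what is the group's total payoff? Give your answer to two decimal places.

378.00 dollars

A player with share s gets back 3.4·s per unit contributed, so full contribution is dominant for anyone with s > 1/3.4 = 0.2941 and zero contribution is dominant for anyone below.
Only Player D (9/22) clears that bar, contributing 45; the remaining 5 contribute 0. Total contributed: 45.
The security fund pays out 3.4 × 45 = 153.00 in total (split across the unequal shares, but the aggregate is all that matters for the group sum).
The 5 free-riders keep 45 each, adding 225. Group total = 225 + 153.00 = 378.00.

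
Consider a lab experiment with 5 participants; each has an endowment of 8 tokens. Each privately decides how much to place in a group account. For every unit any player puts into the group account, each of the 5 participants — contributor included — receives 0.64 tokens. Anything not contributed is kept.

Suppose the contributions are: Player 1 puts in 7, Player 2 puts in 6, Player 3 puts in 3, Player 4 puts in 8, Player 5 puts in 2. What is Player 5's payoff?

Total contributed: 7 + 6 + 3 + 8 + 2 = 26.
Each receives 0.64 × 26 = 16.64 from the group account.
Player 5 keeps 8 − 2 = 6, so Player 5's payoff is 6 + 16.64 = 22.64.

22.64 tokens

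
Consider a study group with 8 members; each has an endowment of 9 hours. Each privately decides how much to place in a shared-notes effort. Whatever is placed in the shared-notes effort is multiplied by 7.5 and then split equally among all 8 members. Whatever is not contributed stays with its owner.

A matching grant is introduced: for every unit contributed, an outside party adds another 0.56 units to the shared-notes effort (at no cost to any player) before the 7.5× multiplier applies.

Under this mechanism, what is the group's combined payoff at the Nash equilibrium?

With the mechanism, a contributed unit returns 7.5 × 1.56 / 8 = 1.4625 per unit of net cost to the contributor — now above 1 — so contributing fully is weakly dominant for every player.
So the Nash equilibrium is full contribution by all 8; the group earns 7.5 × 1.56 × 72 = 842.40.

842.40 hours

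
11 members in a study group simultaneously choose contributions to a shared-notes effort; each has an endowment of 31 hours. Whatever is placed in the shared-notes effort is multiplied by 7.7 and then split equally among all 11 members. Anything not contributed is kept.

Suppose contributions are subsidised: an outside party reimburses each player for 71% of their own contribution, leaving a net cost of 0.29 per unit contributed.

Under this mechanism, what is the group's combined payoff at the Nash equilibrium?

2867.81 hours

The effective private return per unit is now (7.7/11) / 0.29 = 2.4138 > 1, so every player's dominant strategy flips to full contribution.
So the Nash equilibrium is full contribution by all 11; the group earns 11 × (31 × 0.71 + 7.7 × 31) = 2867.81.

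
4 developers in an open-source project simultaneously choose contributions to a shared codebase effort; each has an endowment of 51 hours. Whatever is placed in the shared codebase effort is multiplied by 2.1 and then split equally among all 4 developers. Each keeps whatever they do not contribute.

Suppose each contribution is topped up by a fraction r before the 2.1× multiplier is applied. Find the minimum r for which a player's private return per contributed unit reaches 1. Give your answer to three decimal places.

With matching at rate r, one contributed unit becomes (1 + r) in the shared codebase effort and returns 2.1 × (1 + r) / 4 to the contributor.
Setting this equal to 1: 1 + r = 4/2.1 = 1.9048.
So the minimum matching rate is r = 1.9048 − 1 = 0.905.

0.905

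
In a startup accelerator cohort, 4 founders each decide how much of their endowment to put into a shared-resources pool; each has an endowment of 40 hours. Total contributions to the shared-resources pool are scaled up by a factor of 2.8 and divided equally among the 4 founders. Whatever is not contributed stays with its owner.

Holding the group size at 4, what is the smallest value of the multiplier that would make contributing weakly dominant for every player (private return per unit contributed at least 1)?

A contributed unit returns (multiplier)/4 to its contributor.
This reaches 1 exactly when the multiplier is 4.

4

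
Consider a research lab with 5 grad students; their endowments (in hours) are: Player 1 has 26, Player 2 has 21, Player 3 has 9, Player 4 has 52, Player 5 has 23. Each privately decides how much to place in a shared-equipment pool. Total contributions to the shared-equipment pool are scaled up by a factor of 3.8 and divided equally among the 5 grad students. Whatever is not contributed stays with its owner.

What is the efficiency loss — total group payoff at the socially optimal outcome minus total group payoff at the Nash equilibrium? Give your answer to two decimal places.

The private return per contributed unit is 3.8/5 = 0.7600 < 1 for every player regardless of endowment, so the Nash equilibrium is zero contribution and the group total is Σ E_j = 26 + 21 + 9 + 52 + 23 = 131.
Each contributed unit returns 3.800 to the group, so the social optimum is full contribution by everyone: group total = 3.800 × 131 = 497.80.
Efficiency loss = (3.800 − 1) × 131 = 366.80.

366.80 hours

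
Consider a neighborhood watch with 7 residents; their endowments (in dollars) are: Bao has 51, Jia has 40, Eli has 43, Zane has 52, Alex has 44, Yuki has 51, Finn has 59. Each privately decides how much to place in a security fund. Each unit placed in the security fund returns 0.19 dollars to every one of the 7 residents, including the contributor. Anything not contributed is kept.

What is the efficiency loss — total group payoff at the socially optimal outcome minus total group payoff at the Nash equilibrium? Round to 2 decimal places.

112.20 dollars

The private return per contributed unit is 0.19 < 1 for everyone, so the Nash equilibrium is zero contribution and the group total is Σ E_j = 51 + 40 + 43 + 52 + 44 + 51 + 59 = 340.
Each contributed unit returns 1.330 to the group, so the social optimum is full contribution by everyone: group total = 1.330 × 340 = 452.20.
Efficiency loss = (1.330 − 1) × 340 = 112.20.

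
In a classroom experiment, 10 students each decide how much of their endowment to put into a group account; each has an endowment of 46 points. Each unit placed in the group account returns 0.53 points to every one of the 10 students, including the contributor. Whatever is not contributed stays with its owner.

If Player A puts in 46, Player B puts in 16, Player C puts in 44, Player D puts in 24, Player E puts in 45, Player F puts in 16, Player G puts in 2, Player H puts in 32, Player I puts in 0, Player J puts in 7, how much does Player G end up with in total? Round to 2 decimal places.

Total contributed: 46 + 16 + 44 + 24 + 45 + 16 + 2 + 32 + 0 + 7 = 232.
Each receives 0.53 × 232 = 122.96 from the group account.
Player G keeps 46 − 2 = 44, so Player G's payoff is 44 + 122.96 = 166.96.

166.96 points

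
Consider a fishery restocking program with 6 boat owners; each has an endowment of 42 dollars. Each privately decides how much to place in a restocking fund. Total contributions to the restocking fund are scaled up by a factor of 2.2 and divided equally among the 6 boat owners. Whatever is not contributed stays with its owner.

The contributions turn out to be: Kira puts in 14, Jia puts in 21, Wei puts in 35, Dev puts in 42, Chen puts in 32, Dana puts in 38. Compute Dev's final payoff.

Total contributed: 14 + 21 + 35 + 42 + 32 + 38 = 182.
Each receives 2.2 × 182 / 6 = 66.73 from the restocking fund.
Dev keeps 42 − 42 = 0, so Dev's payoff is 0 + 66.73 = 66.73.

66.73 dollars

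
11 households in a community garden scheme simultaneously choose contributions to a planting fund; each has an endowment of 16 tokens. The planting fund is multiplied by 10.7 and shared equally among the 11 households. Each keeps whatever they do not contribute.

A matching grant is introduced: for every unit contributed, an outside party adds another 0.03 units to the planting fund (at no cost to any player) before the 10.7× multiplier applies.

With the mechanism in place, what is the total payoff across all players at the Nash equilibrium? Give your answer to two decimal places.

With the mechanism, a contributed unit returns 10.7 × 1.03 / 11 = 1.0019 per unit of net cost to the contributor — now above 1 — so contributing fully is weakly dominant for every player.
At the Nash equilibrium everyone contributes 16. Group total payoff = 10.7 × 1.03 × 176 = 1939.70.

1939.70 tokens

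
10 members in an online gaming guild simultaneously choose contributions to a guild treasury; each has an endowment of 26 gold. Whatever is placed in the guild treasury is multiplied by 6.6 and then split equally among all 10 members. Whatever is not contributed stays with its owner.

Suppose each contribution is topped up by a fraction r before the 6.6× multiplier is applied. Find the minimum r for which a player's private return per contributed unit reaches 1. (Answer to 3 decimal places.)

0.515

With matching at rate r, one contributed unit becomes (1 + r) in the guild treasury and returns 6.6 × (1 + r) / 10 to the contributor.
Setting this equal to 1: 1 + r = 10/6.6 = 1.5152.
So the minimum matching rate is r = 1.5152 − 1 = 0.515.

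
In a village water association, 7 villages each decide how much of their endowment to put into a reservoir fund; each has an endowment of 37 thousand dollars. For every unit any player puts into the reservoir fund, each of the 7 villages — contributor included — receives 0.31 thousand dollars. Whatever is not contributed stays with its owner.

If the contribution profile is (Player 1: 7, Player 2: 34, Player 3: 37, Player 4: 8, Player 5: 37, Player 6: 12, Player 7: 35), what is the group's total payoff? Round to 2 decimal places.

Total contributed: 7 + 34 + 37 + 8 + 37 + 12 + 35 = 170; total kept: 7 × 37 − 170 = 89.
The reservoir fund pays out 0.31 × 7 × 170 = 368.90 in aggregate.
Group total = 89 + 368.90 = 457.90.

457.90 thousand dollars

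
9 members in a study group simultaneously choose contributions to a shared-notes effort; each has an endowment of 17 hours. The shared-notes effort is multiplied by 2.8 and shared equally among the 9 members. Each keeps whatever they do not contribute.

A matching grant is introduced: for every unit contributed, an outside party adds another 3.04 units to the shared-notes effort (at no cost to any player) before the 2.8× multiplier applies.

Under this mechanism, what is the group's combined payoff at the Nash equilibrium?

Under the mechanism each unit contributed yields 2.8 × 4.04 / 9 = 1.2569 back to its contributor per unit of net cost, which exceeds 1, making full contribution the dominant choice for everyone.
So the Nash equilibrium is full contribution by all 9; the group earns 2.8 × 4.04 × 153 = 1730.74.

1730.74 hours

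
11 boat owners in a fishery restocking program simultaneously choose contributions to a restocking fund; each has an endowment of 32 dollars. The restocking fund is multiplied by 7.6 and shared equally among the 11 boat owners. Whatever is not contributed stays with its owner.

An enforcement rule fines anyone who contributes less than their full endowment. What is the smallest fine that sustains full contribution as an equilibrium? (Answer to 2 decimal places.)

Given the others contribute fully, the best deviation is to contribute 0 (any partial contribution still incurs the fine and gives up units whose private return 0.6909 is below 1).
Deviating from 32 to 0 saves 32 dollars but forfeits the deviator's share of the drop in the restocking fund: 7.6/11 × 32 = 22.11.
So the deviation gain is 32 − 22.11 = 9.89, and the fine must be at least 9.89 dollars to wipe it out.

9.89 dollars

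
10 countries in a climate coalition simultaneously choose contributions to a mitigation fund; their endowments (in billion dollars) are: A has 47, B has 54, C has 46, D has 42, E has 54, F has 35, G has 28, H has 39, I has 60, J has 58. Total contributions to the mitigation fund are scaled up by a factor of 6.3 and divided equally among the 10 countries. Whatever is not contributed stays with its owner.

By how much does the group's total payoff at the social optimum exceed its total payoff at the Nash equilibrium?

2453.90 billion dollars

The private return per contributed unit is 6.3/10 = 0.6300 < 1 for every player regardless of endowment, so the Nash equilibrium is zero contribution and the group total is Σ E_j = 47 + 54 + 46 + 42 + 54 + 35 + 28 + 39 + 60 + 58 = 463.
Each contributed unit returns 6.300 to the group, so the social optimum is full contribution by everyone: group total = 6.300 × 463 = 2916.90.
Efficiency loss = (6.300 − 1) × 463 = 2453.90.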